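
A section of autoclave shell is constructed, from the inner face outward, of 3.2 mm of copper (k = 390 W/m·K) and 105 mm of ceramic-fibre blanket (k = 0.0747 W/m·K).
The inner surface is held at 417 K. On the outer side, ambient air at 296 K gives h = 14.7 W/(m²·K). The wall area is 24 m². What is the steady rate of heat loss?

Model the wall as resistances in series:
R_copper = L/(kA) = 0.0032/(390×24) = 3.419×10^-7 K/W
R_ceramic-fibre blanket = L/(kA) = 0.105/(0.0747×24) = 0.05857 K/W
R_outer film = 1/(h_o·A) = 1/(14.7×24) = 0.002834 K/W
R_total = 0.0614 K/W
Q = ΔT / R_total = 121 / 0.0614

Q ≈ 1970 W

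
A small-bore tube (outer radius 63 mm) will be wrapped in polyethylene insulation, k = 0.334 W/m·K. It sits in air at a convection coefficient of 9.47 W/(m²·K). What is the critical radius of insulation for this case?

For a cylinder r_cr = k/h = 0.334/9.47
r_cr = 35.3 mm; since the bare radius (63 mm) is above r_cr, any added insulation will reduce heat loss.

r_cr ≈ 35.3 mm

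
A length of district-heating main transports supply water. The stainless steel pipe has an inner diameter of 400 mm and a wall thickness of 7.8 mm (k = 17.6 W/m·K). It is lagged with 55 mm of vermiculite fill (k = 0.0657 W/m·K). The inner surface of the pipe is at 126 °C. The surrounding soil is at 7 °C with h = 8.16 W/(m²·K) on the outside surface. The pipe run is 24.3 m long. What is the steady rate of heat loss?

Cylindrical conduction, so R = ln(r₂/r₁)/(2πkL) per layer, in series:
R_stainless steel pipe wall = ln(207.8/200)/(2π×17.6×24.3) = 1.424×10^-5 K/W
R_vermiculite fill = ln(262.8/207.8)/(2π×0.0657×24.3) = 0.02341 K/W
R_outer film = 1/(h_o·2πr_oL) = 1/(8.16×2π×0.2628×24.3) = 0.003054 K/W
R_total = 0.02648 K/W
Q = ΔT/R_total = 119/0.02648

Q ≈ 4490 W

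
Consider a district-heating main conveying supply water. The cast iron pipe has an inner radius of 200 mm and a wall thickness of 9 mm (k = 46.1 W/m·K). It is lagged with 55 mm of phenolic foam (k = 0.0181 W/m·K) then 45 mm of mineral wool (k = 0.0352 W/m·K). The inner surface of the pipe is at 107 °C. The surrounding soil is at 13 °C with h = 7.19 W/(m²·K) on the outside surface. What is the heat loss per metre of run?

q′ ≈ 33.1 W/m

Cylindrical conduction, so R = ln(r₂/r₁)/(2πkL) per layer, in series:
R_cast iron pipe wall = ln(209/200)/(2π×46.1×1) = 1.52×10^-4 K/W
R_phenolic foam = ln(264/209)/(2π×0.0181×1) = 2.054 K/W
R_mineral wool = ln(309/264)/(2π×0.0352×1) = 0.7116 K/W
R_outer film = 1/(h_o·2πr_oL) = 1/(7.19×2π×0.309×1) = 0.07164 K/W
R_total = 2.838 K/W
Q = ΔT/R_total = 94/2.838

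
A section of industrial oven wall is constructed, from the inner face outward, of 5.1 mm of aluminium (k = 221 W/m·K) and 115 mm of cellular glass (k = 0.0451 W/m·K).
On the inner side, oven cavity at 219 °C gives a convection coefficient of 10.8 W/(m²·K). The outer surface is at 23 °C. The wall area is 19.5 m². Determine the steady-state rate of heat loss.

Q ≈ 1450 W

Model the wall as resistances in series:
R_inner film = 1/(h_i·A) = 1/(10.8×19.5) = 0.004748 K/W
R_aluminium = L/(kA) = 0.0051/(221×19.5) = 1.183×10^-6 K/W
R_cellular glass = L/(kA) = 0.115/(0.0451×19.5) = 0.1308 K/W
R_total = 0.1355 K/W
Q = ΔT / R_total = 196 / 0.1355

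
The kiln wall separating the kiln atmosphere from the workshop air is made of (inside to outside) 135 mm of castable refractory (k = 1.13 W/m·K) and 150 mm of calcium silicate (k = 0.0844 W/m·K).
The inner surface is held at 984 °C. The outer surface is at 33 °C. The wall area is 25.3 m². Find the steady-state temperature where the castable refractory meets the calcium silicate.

Series thermal resistances:
R_castable refractory = L/(kA) = 0.135/(1.13×25.3) = 0.004722 K/W
R_calcium silicate = L/(kA) = 0.15/(0.0844×25.3) = 0.07025 K/W
R_total = 0.07497 K/W;  Q = ΔT/R_total = 951/0.07497 = 12690 W
T_interface = T_inner − Q·ΣR(inner→interface) = 984 − 12700×0.004722

T ≈ 924 °C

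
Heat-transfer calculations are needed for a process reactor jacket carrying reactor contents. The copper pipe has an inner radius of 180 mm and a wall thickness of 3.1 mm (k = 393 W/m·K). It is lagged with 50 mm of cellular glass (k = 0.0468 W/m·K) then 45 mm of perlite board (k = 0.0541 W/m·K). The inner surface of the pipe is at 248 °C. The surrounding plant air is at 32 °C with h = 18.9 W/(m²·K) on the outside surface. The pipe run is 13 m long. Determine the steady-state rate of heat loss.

Q ≈ 2050 W

For a radial system each layer contributes R = ln(r_out/r_in)/(2πkL); films add R = 1/(hA).
R_copper pipe wall = ln(183.1/180)/(2π×393×13) = 5.319×10^-7 K/W
R_cellular glass = ln(233.1/183.1)/(2π×0.0468×13) = 0.06316 K/W
R_perlite board = ln(278.1/233.1)/(2π×0.0541×13) = 0.03994 K/W
R_outer film = 1/(h_o·2πr_oL) = 1/(18.9×2π×0.2781×13) = 0.002329 K/W
R_total = 0.1054 K/W
Q = ΔT/R_total = 216/0.1054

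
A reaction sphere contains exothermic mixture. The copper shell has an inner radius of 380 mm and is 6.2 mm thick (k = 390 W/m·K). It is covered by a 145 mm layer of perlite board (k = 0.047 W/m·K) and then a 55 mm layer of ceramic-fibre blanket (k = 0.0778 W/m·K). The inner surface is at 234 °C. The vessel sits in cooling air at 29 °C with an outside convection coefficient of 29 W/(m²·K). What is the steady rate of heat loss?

Radial (spherical) resistances in series:
R_copper shell = (1/0.38 − 1/0.3862)/(4π×390) = 8.62×10^-6 K/W
R_perlite board = (1/0.3862 − 1/0.5312)/(4π×0.047) = 1.197 K/W
R_ceramic-fibre blanket = (1/0.5312 − 1/0.5862)/(4π×0.0778) = 0.1807 K/W
R_outer film = 1/(h·4πr_o²) = 1/(29×4π×0.5862²) = 0.007985 K/W
R_total = 1.385 K/W
Q = ΔT/R_total = 205/1.385

Q ≈ 148 W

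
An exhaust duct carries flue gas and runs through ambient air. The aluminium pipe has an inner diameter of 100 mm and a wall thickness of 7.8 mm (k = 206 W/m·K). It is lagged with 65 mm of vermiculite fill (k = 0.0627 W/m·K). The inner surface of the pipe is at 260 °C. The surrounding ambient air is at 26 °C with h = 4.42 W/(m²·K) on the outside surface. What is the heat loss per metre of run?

Treating each annulus and film as a series resistance:
R_aluminium pipe wall = ln(57.8/50)/(2π×206×1) = 1.12×10^-4 K/W
R_vermiculite fill = ln(122.8/57.8)/(2π×0.0627×1) = 1.913 K/W
R_outer film = 1/(h_o·2πr_oL) = 1/(4.42×2π×0.1228×1) = 0.2932 K/W
R_total = 2.206 K/W
Q = ΔT/R_total = 234/2.206

q′ ≈ 106 W/m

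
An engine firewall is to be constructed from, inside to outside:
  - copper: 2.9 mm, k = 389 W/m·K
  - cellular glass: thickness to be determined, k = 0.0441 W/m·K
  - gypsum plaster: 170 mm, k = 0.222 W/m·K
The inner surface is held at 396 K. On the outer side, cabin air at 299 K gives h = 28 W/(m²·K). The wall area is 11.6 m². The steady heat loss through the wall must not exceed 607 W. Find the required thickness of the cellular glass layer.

Using the resistance-network approach (series):
R_copper = L/(kA) = 0.0029/(389×11.6) = 6.427×10^-7 K/W
R_gypsum plaster = L/(kA) = 0.17/(0.222×11.6) = 0.06601 K/W
R_outer film = 1/(h_o·A) = 1/(28×11.6) = 0.003079 K/W
Sum of the known resistances R_other = 0.06909 K/W
Required total resistance R_tot = ΔT/Q_allow = 97/607 = 0.1598 K/W
R_cellular glass = R_tot − R_other = 0.09071 K/W
L = R·k·A = 0.09071×0.0441×11.6

L ≈ 46.4 mm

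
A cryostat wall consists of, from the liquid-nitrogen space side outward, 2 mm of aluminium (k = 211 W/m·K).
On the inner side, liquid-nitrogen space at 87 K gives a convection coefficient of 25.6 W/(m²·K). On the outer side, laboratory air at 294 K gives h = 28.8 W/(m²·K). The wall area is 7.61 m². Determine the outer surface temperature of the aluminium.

Thermal resistances in series:
R_inner film = 1/(h_i·A) = 1/(25.6×7.61) = 0.005133 K/W
R_aluminium = L/(kA) = 0.002/(211×7.61) = 1.246×10^-6 K/W
R_outer film = 1/(h_o·A) = 1/(28.8×7.61) = 0.004563 K/W
R_total = 0.009697 K/W;  Q = ΔT/R_total = 207/0.009697 = 21350 W
T_interface = T_inner + Q·ΣR(inner→interface) = 87 + 21300×0.005134

T ≈ 197 K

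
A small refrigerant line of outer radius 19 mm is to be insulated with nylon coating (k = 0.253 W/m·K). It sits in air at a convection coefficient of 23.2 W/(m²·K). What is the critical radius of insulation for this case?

r_cr ≈ 10.9 mm

For a cylinder r_cr = k/h = 0.253/23.2
r_cr = 10.9 mm; since the bare radius (19 mm) is above r_cr, any added insulation will reduce heat loss.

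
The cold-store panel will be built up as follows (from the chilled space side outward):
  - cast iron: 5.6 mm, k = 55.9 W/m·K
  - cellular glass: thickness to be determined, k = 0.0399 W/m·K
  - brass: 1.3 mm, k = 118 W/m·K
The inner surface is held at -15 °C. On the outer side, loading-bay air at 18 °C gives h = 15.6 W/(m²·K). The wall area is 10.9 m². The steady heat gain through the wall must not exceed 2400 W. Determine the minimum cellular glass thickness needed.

Treating each layer as a thermal resistance in series:
R_cast iron = L/(kA) = 0.0056/(55.9×10.9) = 9.191×10^-6 K/W
R_brass = L/(kA) = 0.0013/(118×10.9) = 1.011×10^-6 K/W
R_outer film = 1/(h_o·A) = 1/(15.6×10.9) = 0.005881 K/W
Sum of the known resistances R_other = 0.005891 K/W
Required total resistance R_tot = ΔT/Q_allow = 33/2400 = 0.01375 K/W
R_cellular glass = R_tot − R_other = 0.007859 K/W
L = R·k·A = 0.007859×0.0399×10.9

L ≈ 3.42 mm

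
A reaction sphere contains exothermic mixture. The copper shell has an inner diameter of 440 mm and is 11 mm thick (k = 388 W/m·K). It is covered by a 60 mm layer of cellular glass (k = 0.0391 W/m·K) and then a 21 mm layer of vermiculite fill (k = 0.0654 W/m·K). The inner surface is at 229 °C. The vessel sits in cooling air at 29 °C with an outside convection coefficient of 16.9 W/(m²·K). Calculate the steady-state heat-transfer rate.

Q ≈ 93.2 W

Spherical conduction: R = (1/r_in − 1/r_out)/(4πk) per layer; series-sum.
R_copper shell = (1/0.22 − 1/0.231)/(4π×388) = 4.439×10^-5 K/W
R_cellular glass = (1/0.231 − 1/0.291)/(4π×0.0391) = 1.817 K/W
R_vermiculite fill = (1/0.291 − 1/0.312)/(4π×0.0654) = 0.2814 K/W
R_outer film = 1/(h·4πr_o²) = 1/(16.9×4π×0.312²) = 0.04837 K/W
R_total = 2.146 K/W
Q = ΔT/R_total = 200/2.146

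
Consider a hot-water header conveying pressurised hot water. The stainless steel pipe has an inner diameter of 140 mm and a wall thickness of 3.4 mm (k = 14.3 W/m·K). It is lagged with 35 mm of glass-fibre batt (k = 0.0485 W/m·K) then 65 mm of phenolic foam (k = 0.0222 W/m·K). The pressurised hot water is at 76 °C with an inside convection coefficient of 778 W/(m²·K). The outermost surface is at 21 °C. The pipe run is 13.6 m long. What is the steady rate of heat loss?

Q ≈ 161 W

Treating each annulus and film as a series resistance:
R_inner film = 1/(h_i·2πr₁L) = 1/(778×2π×0.07×13.6) = 2.149×10^-4 K/W
R_stainless steel pipe wall = ln(73.4/70)/(2π×14.3×13.6) = 3.881×10^-5 K/W
R_glass-fibre batt = ln(108.4/73.4)/(2π×0.0485×13.6) = 0.09408 K/W
R_phenolic foam = ln(173.4/108.4)/(2π×0.0222×13.6) = 0.2476 K/W
R_total = 0.342 K/W
Q = ΔT/R_total = 55/0.342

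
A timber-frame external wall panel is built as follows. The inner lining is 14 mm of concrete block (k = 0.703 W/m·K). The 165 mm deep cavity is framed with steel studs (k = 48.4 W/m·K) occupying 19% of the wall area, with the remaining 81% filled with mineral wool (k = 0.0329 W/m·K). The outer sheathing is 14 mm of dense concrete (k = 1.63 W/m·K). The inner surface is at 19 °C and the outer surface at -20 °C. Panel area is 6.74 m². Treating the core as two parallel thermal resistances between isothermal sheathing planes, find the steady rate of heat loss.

Q ≈ 5670 W

Sheathing layers in series; stud and cavity paths in parallel between them.
R_inner = 0.014/(0.703×6.74) = 0.002955 K/W
R_stud  = 0.165/(48.4×0.19×6.74) = 0.002662 K/W
R_cav   = 0.165/(0.0329×0.81×6.74) = 0.9186 K/W
1/R_core = 1/R_stud + 1/R_cav → R_core = 0.002654 K/W
R_outer = 0.014/(1.63×6.74) = 0.001274 K/W
R_total = 0.006883 K/W
Q = ΔT/R_total = 39/0.006883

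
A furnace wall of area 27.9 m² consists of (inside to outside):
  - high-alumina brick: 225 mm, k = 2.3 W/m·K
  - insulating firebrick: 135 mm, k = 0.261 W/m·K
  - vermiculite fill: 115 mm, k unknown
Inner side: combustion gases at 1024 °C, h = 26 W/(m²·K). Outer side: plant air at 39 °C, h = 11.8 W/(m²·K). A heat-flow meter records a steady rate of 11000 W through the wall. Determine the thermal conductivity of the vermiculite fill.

k ≈ 0.0653 W/(m·K)

Thermal resistances in series:
R_inner film = 1/(h_i·A) = 1/(26×27.9) = 0.001379 K/W
R_high-alumina brick = L/(kA) = 0.225/(2.3×27.9) = 0.003506 K/W
R_insulating firebrick = L/(kA) = 0.135/(0.261×27.9) = 0.01854 K/W
R_outer film = 1/(h_o·A) = 1/(11.8×27.9) = 0.003037 K/W
Sum of known resistances R_other = 0.02646 K/W
Total R = ΔT/Q = 985/11000 = 0.08955 K/W
R_vermiculite fill = R_total − R_other = 0.06308 K/W
k = L/(R·A) = 0.115/(0.06308×27.9)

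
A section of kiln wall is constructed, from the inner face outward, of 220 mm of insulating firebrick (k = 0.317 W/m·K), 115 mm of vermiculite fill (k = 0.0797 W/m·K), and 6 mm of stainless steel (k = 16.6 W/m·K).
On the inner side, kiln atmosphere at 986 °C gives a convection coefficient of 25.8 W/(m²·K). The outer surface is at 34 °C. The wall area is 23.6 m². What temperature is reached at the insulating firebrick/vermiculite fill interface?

Model the wall as resistances in series:
R_inner film = 1/(h_i·A) = 1/(25.8×23.6) = 0.001642 K/W
R_insulating firebrick = L/(kA) = 0.22/(0.317×23.6) = 0.02941 K/W
R_vermiculite fill = L/(kA) = 0.115/(0.0797×23.6) = 0.06114 K/W
R_stainless steel = L/(kA) = 0.006/(16.6×23.6) = 1.532×10^-5 K/W
R_total = 0.09221 K/W;  Q = ΔT/R_total = 952/0.09221 = 10320 W
T_interface = T_inner − Q·ΣR(inner→interface) = 986 − 10300×0.03105

T ≈ 665 °C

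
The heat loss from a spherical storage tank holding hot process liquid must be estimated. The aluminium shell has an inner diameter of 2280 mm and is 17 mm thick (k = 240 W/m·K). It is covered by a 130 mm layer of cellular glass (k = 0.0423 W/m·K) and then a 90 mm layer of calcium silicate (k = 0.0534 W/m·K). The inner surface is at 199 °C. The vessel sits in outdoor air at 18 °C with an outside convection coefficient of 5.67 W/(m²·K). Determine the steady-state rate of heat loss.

For a spherical shell R = (1/r₁ − 1/r₂)/(4πk); film R = 1/(h·4πr²). In series:
R_aluminium shell = (1/1.14 − 1/1.157)/(4π×240) = 4.274×10^-6 K/W
R_cellular glass = (1/1.157 − 1/1.287)/(4π×0.0423) = 0.1642 K/W
R_calcium silicate = (1/1.287 − 1/1.377)/(4π×0.0534) = 0.07568 K/W
R_outer film = 1/(h·4πr_o²) = 1/(5.67×4π×1.377²) = 0.007402 K/W
R_total = 0.2473 K/W
Q = ΔT/R_total = 181/0.2473

Q ≈ 732 W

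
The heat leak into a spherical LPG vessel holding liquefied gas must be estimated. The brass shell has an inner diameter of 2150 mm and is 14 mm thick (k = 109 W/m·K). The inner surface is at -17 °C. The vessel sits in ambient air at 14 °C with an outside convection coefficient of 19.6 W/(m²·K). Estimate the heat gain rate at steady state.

Spherical conduction: R = (1/r_in − 1/r_out)/(4πk) per layer; series-sum.
R_brass shell = (1/1.075 − 1/1.089)/(4π×109) = 8.731×10^-6 K/W
R_outer film = 1/(h·4πr_o²) = 1/(19.6×4π×1.089²) = 0.003424 K/W
R_total = 0.003432 K/W
Q = ΔT/R_total = 31/0.003432

Q ≈ 9030 W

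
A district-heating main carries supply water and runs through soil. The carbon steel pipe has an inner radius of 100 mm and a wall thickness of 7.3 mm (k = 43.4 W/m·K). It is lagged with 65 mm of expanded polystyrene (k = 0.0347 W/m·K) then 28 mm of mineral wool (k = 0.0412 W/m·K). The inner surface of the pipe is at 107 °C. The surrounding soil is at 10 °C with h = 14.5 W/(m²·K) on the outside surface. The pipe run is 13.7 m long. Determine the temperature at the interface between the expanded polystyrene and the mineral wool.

Treating each annulus and film as a series resistance:
R_carbon steel pipe wall = ln(107.3/100)/(2π×43.4×13.7) = 1.886×10^-5 K/W
R_expanded polystyrene = ln(172.3/107.3)/(2π×0.0347×13.7) = 0.1586 K/W
R_mineral wool = ln(200.3/172.3)/(2π×0.0412×13.7) = 0.04246 K/W
R_outer film = 1/(h_o·2πr_oL) = 1/(14.5×2π×0.2003×13.7) = 0.004 K/W
R_total = 0.205 K/W
Q = ΔT/R_total = 97/0.205
Q = 473 W
T_interface = T_inner − Q·ΣR(inner→interface) = 107 − 473×0.1586

T ≈ 32 °C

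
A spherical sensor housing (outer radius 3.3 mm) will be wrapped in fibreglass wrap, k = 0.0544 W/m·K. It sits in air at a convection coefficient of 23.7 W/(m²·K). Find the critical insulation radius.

For a sphere r_cr = 2k/h = 2×0.0544/23.7
r_cr = 4.59 mm; since the bare radius (3.3 mm) is below r_cr, adding a thin layer of insulation will *increase* heat loss.

r_cr ≈ 4.59 mm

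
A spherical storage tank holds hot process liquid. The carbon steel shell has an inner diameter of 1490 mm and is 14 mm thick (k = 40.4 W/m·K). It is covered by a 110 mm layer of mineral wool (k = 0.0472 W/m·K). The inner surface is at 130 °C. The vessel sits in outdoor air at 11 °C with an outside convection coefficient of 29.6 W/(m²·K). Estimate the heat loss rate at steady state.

Q ≈ 418 W

Each spherical layer contributes R = (1/r_i − 1/r_o)/(4πk):
R_carbon steel shell = (1/0.745 − 1/0.759)/(4π×40.4) = 4.877×10^-5 K/W
R_mineral wool = (1/0.759 − 1/0.869)/(4π×0.0472) = 0.2812 K/W
R_outer film = 1/(h·4πr_o²) = 1/(29.6×4π×0.869²) = 0.00356 K/W
R_total = 0.2848 K/W
Q = ΔT/R_total = 119/0.2848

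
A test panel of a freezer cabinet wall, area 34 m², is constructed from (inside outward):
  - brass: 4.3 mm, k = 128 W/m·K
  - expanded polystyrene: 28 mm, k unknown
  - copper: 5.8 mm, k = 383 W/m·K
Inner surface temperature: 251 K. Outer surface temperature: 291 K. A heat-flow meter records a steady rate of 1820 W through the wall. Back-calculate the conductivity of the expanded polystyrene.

Treating each layer as a thermal resistance in series:
R_brass = L/(kA) = 0.0043/(128×34) = 9.881×10^-7 K/W
R_copper = L/(kA) = 0.0058/(383×34) = 4.454×10^-7 K/W
Sum of known resistances R_other = 1.433×10^-6 K/W
Total R = ΔT/Q = 40/1820 = 0.02198 K/W
R_expanded polystyrene = R_total − R_other = 0.02198 K/W
k = L/(R·A) = 0.028/(0.02198×34)

k ≈ 0.0375 W/(m·K)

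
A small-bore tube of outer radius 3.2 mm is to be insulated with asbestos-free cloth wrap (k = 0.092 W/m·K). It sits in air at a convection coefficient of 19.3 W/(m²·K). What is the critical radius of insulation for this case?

r_cr ≈ 4.77 mm

For a cylinder r_cr = k/h = 0.092/19.3
r_cr = 4.77 mm; since the bare radius (3.2 mm) is below r_cr, adding a thin layer of insulation will *increase* heat loss.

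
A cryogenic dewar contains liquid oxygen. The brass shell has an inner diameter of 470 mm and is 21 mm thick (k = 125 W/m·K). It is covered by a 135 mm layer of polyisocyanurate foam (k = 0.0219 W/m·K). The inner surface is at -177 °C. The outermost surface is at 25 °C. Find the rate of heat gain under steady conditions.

Q ≈ 41.2 W

Spherical conduction: R = (1/r_in − 1/r_out)/(4πk) per layer; series-sum.
R_brass shell = (1/0.235 − 1/0.256)/(4π×125) = 2.222×10^-4 K/W
R_polyisocyanurate foam = (1/0.256 − 1/0.391)/(4π×0.0219) = 4.901 K/W
R_total = 4.901 K/W
Q = ΔT/R_total = 202/4.901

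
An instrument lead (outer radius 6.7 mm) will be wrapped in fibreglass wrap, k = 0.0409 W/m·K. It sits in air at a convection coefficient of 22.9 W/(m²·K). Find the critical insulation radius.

r_cr ≈ 1.79 mm

For a cylinder r_cr = k/h = 0.0409/22.9
r_cr = 1.79 mm; since the bare radius (6.7 mm) is above r_cr, any added insulation will reduce heat loss.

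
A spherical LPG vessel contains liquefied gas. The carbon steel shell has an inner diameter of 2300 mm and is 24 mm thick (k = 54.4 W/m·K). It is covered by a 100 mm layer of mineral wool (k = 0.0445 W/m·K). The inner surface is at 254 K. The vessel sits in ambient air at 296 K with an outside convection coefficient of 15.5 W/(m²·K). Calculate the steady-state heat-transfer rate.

Q ≈ 342 W

Spherical conduction: R = (1/r_in − 1/r_out)/(4πk) per layer; series-sum.
R_carbon steel shell = (1/1.15 − 1/1.174)/(4π×54.4) = 2.6×10^-5 K/W
R_mineral wool = (1/1.174 − 1/1.274)/(4π×0.0445) = 0.1196 K/W
R_outer film = 1/(h·4πr_o²) = 1/(15.5×4π×1.274²) = 0.003163 K/W
R_total = 0.1228 K/W
Q = ΔT/R_total = 42/0.1228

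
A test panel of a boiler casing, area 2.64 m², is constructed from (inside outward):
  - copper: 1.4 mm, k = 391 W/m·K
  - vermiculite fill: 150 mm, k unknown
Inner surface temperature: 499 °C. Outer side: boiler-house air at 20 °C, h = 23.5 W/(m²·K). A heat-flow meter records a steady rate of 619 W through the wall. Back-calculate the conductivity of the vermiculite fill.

k ≈ 0.075 W/(m·K)

Using the resistance-network approach (series):
R_copper = L/(kA) = 0.0014/(391×2.64) = 1.356×10^-6 K/W
R_outer film = 1/(h_o·A) = 1/(23.5×2.64) = 0.01612 K/W
Sum of known resistances R_other = 0.01612 K/W
Total R = ΔT/Q = 479/619 = 0.7738 K/W
R_vermiculite fill = R_total − R_other = 0.7577 K/W
k = L/(R·A) = 0.15/(0.7577×2.64)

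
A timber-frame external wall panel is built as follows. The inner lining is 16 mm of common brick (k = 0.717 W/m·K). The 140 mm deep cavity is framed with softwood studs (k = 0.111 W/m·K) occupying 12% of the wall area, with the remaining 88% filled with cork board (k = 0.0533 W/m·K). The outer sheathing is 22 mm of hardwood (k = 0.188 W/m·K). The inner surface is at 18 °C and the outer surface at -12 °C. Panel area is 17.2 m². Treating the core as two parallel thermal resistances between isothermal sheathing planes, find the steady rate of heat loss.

Q ≈ 209 W

Sheathing layers in series; stud and cavity paths in parallel between them.
R_inner = 0.016/(0.717×17.2) = 0.001297 K/W
R_stud  = 0.14/(0.111×0.12×17.2) = 0.6111 K/W
R_cav   = 0.14/(0.0533×0.88×17.2) = 0.1735 K/W
1/R_core = 1/R_stud + 1/R_cav → R_core = 0.1352 K/W
R_outer = 0.022/(0.188×17.2) = 0.006804 K/W
R_total = 0.1433 K/W
Q = ΔT/R_total = 30/0.1433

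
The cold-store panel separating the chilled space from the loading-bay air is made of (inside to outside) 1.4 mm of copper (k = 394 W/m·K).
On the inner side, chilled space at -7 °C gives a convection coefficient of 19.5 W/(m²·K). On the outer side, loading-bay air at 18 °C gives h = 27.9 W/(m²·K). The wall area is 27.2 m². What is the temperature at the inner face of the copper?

T ≈ 7.71 °C

Series thermal resistances:
R_inner film = 1/(h_i·A) = 1/(19.5×27.2) = 0.001885 K/W
R_copper = L/(kA) = 0.0014/(394×27.2) = 1.306×10^-7 K/W
R_outer film = 1/(h_o·A) = 1/(27.9×27.2) = 0.001318 K/W
R_total = 0.003203 K/W;  Q = ΔT/R_total = 25/0.003203 = 7805 W
T_interface = T_inner + Q·ΣR(inner→interface) = -7 + 7800×0.001885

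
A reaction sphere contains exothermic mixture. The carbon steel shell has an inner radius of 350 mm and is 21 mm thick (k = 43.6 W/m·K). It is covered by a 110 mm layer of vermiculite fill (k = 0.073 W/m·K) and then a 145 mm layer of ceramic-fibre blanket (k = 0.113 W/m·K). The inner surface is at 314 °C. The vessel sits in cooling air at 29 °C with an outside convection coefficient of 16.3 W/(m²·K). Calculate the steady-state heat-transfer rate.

Radial (spherical) resistances in series:
R_carbon steel shell = (1/0.35 − 1/0.371)/(4π×43.6) = 2.952×10^-4 K/W
R_vermiculite fill = (1/0.371 − 1/0.481)/(4π×0.073) = 0.672 K/W
R_ceramic-fibre blanket = (1/0.481 − 1/0.626)/(4π×0.113) = 0.3391 K/W
R_outer film = 1/(h·4πr_o²) = 1/(16.3×4π×0.626²) = 0.01246 K/W
R_total = 1.024 K/W
Q = ΔT/R_total = 285/1.024

Q ≈ 278 W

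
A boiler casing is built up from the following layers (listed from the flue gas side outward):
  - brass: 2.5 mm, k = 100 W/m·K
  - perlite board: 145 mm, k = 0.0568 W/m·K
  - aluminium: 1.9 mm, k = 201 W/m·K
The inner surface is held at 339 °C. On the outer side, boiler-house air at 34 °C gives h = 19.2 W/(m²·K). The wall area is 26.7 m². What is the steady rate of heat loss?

Q ≈ 3130 W

Using the resistance-network approach (series):
R_brass = L/(kA) = 0.0025/(100×26.7) = 9.363×10^-7 K/W
R_perlite board = L/(kA) = 0.145/(0.0568×26.7) = 0.09561 K/W
R_aluminium = L/(kA) = 0.0019/(201×26.7) = 3.54×10^-7 K/W
R_outer film = 1/(h_o·A) = 1/(19.2×26.7) = 0.001951 K/W
R_total = 0.09756 K/W
Q = ΔT / R_total = 305 / 0.09756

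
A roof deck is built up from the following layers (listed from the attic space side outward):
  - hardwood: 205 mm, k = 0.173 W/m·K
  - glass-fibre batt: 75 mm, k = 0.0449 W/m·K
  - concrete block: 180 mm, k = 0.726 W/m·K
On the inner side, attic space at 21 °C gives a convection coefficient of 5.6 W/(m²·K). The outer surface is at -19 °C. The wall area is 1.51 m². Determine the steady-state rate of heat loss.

Q ≈ 18.4 W

Model the wall as resistances in series:
R_inner film = 1/(h_i·A) = 1/(5.6×1.51) = 0.1183 K/W
R_hardwood = L/(kA) = 0.205/(0.173×1.51) = 0.7847 K/W
R_glass-fibre batt = L/(kA) = 0.075/(0.0449×1.51) = 1.106 K/W
R_concrete block = L/(kA) = 0.18/(0.726×1.51) = 0.1642 K/W
R_total = 2.173 K/W
Q = ΔT / R_total = 40 / 2.173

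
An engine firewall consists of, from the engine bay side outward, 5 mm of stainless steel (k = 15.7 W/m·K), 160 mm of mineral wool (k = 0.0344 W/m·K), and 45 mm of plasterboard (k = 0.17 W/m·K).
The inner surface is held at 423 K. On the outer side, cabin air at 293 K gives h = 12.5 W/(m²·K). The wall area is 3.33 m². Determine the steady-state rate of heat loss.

Q ≈ 86.6 W

Model the wall as resistances in series:
R_stainless steel = L/(kA) = 0.005/(15.7×3.33) = 9.564×10^-5 K/W
R_mineral wool = L/(kA) = 0.16/(0.0344×3.33) = 1.397 K/W
R_plasterboard = L/(kA) = 0.045/(0.17×3.33) = 0.07949 K/W
R_outer film = 1/(h_o·A) = 1/(12.5×3.33) = 0.02402 K/W
R_total = 1.5 K/W
Q = ΔT / R_total = 130 / 1.5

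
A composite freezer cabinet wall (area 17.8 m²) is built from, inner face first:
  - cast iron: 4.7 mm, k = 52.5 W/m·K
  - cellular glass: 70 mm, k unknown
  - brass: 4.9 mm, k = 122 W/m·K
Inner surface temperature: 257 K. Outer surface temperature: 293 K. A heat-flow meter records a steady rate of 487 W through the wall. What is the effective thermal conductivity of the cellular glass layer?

k ≈ 0.0532 W/(m·K)

Thermal resistances in series:
R_cast iron = L/(kA) = 0.0047/(52.5×17.8) = 5.029×10^-6 K/W
R_brass = L/(kA) = 0.0049/(122×17.8) = 2.256×10^-6 K/W
Sum of known resistances R_other = 7.286×10^-6 K/W
Total R = ΔT/Q = 36/487 = 0.07392 K/W
R_cellular glass = R_total − R_other = 0.07391 K/W
k = L/(R·A) = 0.07/(0.07391×17.8)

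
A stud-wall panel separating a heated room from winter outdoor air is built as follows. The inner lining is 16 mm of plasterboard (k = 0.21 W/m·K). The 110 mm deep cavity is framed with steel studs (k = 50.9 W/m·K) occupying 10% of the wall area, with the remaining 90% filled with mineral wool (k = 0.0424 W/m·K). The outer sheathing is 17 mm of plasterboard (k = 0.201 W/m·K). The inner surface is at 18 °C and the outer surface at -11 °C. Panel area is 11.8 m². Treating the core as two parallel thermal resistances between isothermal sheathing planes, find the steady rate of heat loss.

Q ≈ 1880 W

Sheathing layers in series; stud and cavity paths in parallel between them.
R_inner = 0.016/(0.21×11.8) = 0.006457 K/W
R_stud  = 0.11/(50.9×0.1×11.8) = 0.001831 K/W
R_cav   = 0.11/(0.0424×0.9×11.8) = 0.2443 K/W
1/R_core = 1/R_stud + 1/R_cav → R_core = 0.001818 K/W
R_outer = 0.017/(0.201×11.8) = 0.007168 K/W
R_total = 0.01544 K/W
Q = ΔT/R_total = 29/0.01544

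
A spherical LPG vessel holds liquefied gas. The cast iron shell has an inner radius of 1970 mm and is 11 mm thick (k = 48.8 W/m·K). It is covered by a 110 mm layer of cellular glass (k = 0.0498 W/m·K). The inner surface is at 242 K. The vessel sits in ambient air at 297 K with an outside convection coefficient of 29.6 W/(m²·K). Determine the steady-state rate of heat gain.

Q ≈ 1280 W

For a spherical shell R = (1/r₁ − 1/r₂)/(4πk); film R = 1/(h·4πr²). In series:
R_cast iron shell = (1/1.97 − 1/1.981)/(4π×48.8) = 4.596×10^-6 K/W
R_cellular glass = (1/1.981 − 1/2.091)/(4π×0.0498) = 0.04243 K/W
R_outer film = 1/(h·4πr_o²) = 1/(29.6×4π×2.091²) = 6.149×10^-4 K/W
R_total = 0.04305 K/W
Q = ΔT/R_total = 55/0.04305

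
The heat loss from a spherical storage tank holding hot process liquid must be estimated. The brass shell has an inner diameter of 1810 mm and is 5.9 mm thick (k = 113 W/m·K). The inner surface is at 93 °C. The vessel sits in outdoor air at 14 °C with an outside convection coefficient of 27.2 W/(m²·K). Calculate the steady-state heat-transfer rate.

Q ≈ 22400 W

Radial (spherical) resistances in series:
R_brass shell = (1/0.905 − 1/0.9109)/(4π×113) = 5.04×10^-6 K/W
R_outer film = 1/(h·4πr_o²) = 1/(27.2×4π×0.9109²) = 0.003526 K/W
R_total = 0.003531 K/W
Q = ΔT/R_total = 79/0.003531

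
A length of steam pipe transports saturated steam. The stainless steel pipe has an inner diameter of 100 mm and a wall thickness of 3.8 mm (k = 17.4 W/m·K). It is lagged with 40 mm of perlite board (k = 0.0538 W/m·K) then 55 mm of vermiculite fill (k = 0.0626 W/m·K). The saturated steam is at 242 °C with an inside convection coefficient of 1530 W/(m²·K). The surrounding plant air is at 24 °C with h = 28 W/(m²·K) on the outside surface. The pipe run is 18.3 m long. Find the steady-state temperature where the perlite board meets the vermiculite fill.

Per-layer cylindrical resistances, series-summed:
R_inner film = 1/(h_i·2πr₁L) = 1/(1530×2π×0.05×18.3) = 1.137×10^-4 K/W
R_stainless steel pipe wall = ln(53.8/50)/(2π×17.4×18.3) = 3.661×10^-5 K/W
R_perlite board = ln(93.8/53.8)/(2π×0.0538×18.3) = 0.08986 K/W
R_vermiculite fill = ln(148.8/93.8)/(2π×0.0626×18.3) = 0.06411 K/W
R_outer film = 1/(h_o·2πr_oL) = 1/(28×2π×0.1488×18.3) = 0.002087 K/W
R_total = 0.1562 K/W
Q = ΔT/R_total = 218/0.1562
Q = 1400 W
T_interface = T_inner − Q·ΣR(inner→interface) = 242 − 1400×0.09001

T ≈ 116 °C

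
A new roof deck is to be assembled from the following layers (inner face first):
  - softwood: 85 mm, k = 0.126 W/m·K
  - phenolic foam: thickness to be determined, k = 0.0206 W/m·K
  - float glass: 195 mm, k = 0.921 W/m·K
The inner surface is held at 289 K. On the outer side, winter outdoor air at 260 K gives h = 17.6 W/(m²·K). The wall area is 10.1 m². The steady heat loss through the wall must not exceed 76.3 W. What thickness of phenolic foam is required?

Using the resistance-network approach (series):
R_softwood = L/(kA) = 0.085/(0.126×10.1) = 0.06679 K/W
R_float glass = L/(kA) = 0.195/(0.921×10.1) = 0.02096 K/W
R_outer film = 1/(h_o·A) = 1/(17.6×10.1) = 0.005626 K/W
Sum of the known resistances R_other = 0.09338 K/W
Required total resistance R_tot = ΔT/Q_allow = 29/76.3 = 0.3801 K/W
R_phenolic foam = R_tot − R_other = 0.2867 K/W
L = R·k·A = 0.2867×0.0206×10.1

L ≈ 59.7 mm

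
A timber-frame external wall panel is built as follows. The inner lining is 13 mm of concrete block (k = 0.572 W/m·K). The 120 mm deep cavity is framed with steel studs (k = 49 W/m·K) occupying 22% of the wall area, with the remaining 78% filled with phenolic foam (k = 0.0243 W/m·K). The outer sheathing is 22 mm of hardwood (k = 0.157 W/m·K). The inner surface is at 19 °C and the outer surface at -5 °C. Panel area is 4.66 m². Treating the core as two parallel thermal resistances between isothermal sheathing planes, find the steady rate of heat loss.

Q ≈ 643 W

Sheathing layers in series; stud and cavity paths in parallel between them.
R_inner = 0.013/(0.572×4.66) = 0.004877 K/W
R_stud  = 0.12/(49×0.22×4.66) = 0.002389 K/W
R_cav   = 0.12/(0.0243×0.78×4.66) = 1.359 K/W
1/R_core = 1/R_stud + 1/R_cav → R_core = 0.002385 K/W
R_outer = 0.022/(0.157×4.66) = 0.03007 K/W
R_total = 0.03733 K/W
Q = ΔT/R_total = 24/0.03733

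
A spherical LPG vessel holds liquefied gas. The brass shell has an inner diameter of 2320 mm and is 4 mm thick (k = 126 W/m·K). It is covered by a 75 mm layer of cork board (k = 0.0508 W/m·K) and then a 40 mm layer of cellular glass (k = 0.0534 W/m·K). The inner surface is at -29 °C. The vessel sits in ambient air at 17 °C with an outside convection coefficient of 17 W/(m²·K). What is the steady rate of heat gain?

Q ≈ 377 W

Radial (spherical) resistances in series:
R_brass shell = (1/1.16 − 1/1.164)/(4π×126) = 1.871×10^-6 K/W
R_cork board = (1/1.164 − 1/1.239)/(4π×0.0508) = 0.08146 K/W
R_cellular glass = (1/1.239 − 1/1.279)/(4π×0.0534) = 0.03762 K/W
R_outer film = 1/(h·4πr_o²) = 1/(17×4π×1.279²) = 0.002862 K/W
R_total = 0.1219 K/W
Q = ΔT/R_total = 46/0.1219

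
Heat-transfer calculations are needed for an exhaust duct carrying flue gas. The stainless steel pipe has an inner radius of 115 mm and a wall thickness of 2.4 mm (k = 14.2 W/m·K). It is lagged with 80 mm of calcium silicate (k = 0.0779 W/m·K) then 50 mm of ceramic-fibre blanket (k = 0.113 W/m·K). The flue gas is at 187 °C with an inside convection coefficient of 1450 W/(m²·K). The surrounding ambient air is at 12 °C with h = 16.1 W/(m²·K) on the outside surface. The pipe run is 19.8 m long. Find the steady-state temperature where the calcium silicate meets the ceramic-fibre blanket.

T ≈ 56.1 °C

Per-layer cylindrical resistances, series-summed:
R_inner film = 1/(h_i·2πr₁L) = 1/(1450×2π×0.115×19.8) = 4.82×10^-5 K/W
R_stainless steel pipe wall = ln(117.4/115)/(2π×14.2×19.8) = 1.169×10^-5 K/W
R_calcium silicate = ln(197.4/117.4)/(2π×0.0779×19.8) = 0.05362 K/W
R_ceramic-fibre blanket = ln(247.4/197.4)/(2π×0.113×19.8) = 0.01606 K/W
R_outer film = 1/(h_o·2πr_oL) = 1/(16.1×2π×0.2474×19.8) = 0.002018 K/W
R_total = 0.07176 K/W
Q = ΔT/R_total = 175/0.07176
Q = 2440 W
T_interface = T_inner − Q·ΣR(inner→interface) = 187 − 2440×0.05368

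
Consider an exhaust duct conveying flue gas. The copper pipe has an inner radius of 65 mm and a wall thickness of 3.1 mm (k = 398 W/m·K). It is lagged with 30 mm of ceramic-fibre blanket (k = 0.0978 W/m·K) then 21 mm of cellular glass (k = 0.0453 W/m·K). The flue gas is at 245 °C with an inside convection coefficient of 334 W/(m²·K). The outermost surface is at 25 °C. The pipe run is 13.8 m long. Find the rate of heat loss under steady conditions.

Q ≈ 2370 W

Per-layer cylindrical resistances, series-summed:
R_inner film = 1/(h_i·2πr₁L) = 1/(334×2π×0.065×13.8) = 5.312×10^-4 K/W
R_copper pipe wall = ln(68.1/65)/(2π×398×13.8) = 1.35×10^-6 K/W
R_ceramic-fibre blanket = ln(98.1/68.1)/(2π×0.0978×13.8) = 0.04304 K/W
R_cellular glass = ln(119.1/98.1)/(2π×0.0453×13.8) = 0.04938 K/W
R_total = 0.09296 K/W
Q = ΔT/R_total = 220/0.09296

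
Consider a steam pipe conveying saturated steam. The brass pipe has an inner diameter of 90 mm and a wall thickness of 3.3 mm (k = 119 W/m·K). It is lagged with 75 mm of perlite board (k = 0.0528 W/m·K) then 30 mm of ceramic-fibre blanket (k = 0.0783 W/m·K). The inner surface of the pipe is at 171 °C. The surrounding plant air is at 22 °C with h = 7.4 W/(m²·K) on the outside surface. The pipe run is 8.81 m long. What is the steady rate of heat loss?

Q ≈ 385 W

Treating each annulus and film as a series resistance:
R_brass pipe wall = ln(48.3/45)/(2π×119×8.81) = 1.074×10^-5 K/W
R_perlite board = ln(123.3/48.3)/(2π×0.0528×8.81) = 0.3207 K/W
R_ceramic-fibre blanket = ln(153.3/123.3)/(2π×0.0783×8.81) = 0.05025 K/W
R_outer film = 1/(h_o·2πr_oL) = 1/(7.4×2π×0.1533×8.81) = 0.01592 K/W
R_total = 0.3868 K/W
Q = ΔT/R_total = 149/0.3868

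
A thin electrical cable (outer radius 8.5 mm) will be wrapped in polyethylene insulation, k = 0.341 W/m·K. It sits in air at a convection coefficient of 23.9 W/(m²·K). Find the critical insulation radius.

For a cylinder r_cr = k/h = 0.341/23.9
r_cr = 14.3 mm; since the bare radius (8.5 mm) is below r_cr, adding a thin layer of insulation will *increase* heat loss.

r_cr ≈ 14.3 mm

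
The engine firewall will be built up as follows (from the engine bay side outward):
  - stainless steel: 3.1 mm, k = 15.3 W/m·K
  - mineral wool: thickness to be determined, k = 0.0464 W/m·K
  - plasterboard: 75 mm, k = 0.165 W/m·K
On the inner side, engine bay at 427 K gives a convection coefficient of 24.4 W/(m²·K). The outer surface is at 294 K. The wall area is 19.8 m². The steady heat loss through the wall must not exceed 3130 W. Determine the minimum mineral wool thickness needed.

Thermal resistances in series:
R_inner film = 1/(h_i·A) = 1/(24.4×19.8) = 0.00207 K/W
R_stainless steel = L/(kA) = 0.0031/(15.3×19.8) = 1.023×10^-5 K/W
R_plasterboard = L/(kA) = 0.075/(0.165×19.8) = 0.02296 K/W
Sum of the known resistances R_other = 0.02504 K/W
Required total resistance R_tot = ΔT/Q_allow = 133/3130 = 0.04249 K/W
R_mineral wool = R_tot − R_other = 0.01746 K/W
L = R·k·A = 0.01746×0.0464×19.8

L ≈ 16 mm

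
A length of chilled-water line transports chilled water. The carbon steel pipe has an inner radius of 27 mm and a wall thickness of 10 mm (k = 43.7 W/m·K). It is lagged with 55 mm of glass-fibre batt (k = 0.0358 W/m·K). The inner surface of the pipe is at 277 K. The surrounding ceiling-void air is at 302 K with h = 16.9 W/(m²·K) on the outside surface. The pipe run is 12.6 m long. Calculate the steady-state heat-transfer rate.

Radial resistances (cylindrical: R_cond = ln(r_o/r_i)/(2πkL), R_conv = 1/(h·2πrL)):
R_carbon steel pipe wall = ln(37/27)/(2π×43.7×12.6) = 9.107×10^-5 K/W
R_glass-fibre batt = ln(92/37)/(2π×0.0358×12.6) = 0.3214 K/W
R_outer film = 1/(h_o·2πr_oL) = 1/(16.9×2π×0.092×12.6) = 0.008124 K/W
R_total = 0.3296 K/W
Q = ΔT/R_total = 25/0.3296

Q ≈ 75.8 W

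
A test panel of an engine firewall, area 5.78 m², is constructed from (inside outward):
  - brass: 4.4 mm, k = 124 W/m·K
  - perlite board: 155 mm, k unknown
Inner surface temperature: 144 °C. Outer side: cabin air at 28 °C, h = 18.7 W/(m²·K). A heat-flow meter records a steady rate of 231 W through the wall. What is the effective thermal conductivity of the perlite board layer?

k ≈ 0.0544 W/(m·K)

Treating each layer as a thermal resistance in series:
R_brass = L/(kA) = 0.0044/(124×5.78) = 6.139×10^-6 K/W
R_outer film = 1/(h_o·A) = 1/(18.7×5.78) = 0.009252 K/W
Sum of known resistances R_other = 0.009258 K/W
Total R = ΔT/Q = 116/231 = 0.5022 K/W
R_perlite board = R_total − R_other = 0.4929 K/W
k = L/(R·A) = 0.155/(0.4929×5.78)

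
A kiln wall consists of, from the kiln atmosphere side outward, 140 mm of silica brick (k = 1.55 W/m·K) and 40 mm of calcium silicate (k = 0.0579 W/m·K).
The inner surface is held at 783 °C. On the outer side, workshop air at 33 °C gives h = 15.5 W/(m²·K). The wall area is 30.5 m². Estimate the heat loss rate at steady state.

Q ≈ 27000 W

Treating each layer as a thermal resistance in series:
R_silica brick = L/(kA) = 0.14/(1.55×30.5) = 0.002961 K/W
R_calcium silicate = L/(kA) = 0.04/(0.0579×30.5) = 0.02265 K/W
R_outer film = 1/(h_o·A) = 1/(15.5×30.5) = 0.002115 K/W
R_total = 0.02773 K/W
Q = ΔT / R_total = 750 / 0.02773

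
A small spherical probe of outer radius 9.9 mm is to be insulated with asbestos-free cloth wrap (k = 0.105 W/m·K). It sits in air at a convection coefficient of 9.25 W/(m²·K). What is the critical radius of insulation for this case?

For a sphere r_cr = 2k/h = 2×0.105/9.25
r_cr = 22.7 mm; since the bare radius (9.9 mm) is below r_cr, adding a thin layer of insulation will *increase* heat loss.

r_cr ≈ 22.7 mm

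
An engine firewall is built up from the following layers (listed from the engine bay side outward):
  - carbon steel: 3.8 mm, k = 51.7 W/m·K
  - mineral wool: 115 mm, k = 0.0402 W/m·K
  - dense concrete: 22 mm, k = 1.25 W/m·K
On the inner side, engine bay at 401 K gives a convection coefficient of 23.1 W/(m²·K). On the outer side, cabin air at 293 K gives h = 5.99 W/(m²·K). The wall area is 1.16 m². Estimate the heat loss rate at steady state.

Q ≈ 40.6 W

Thermal resistances in series:
R_inner film = 1/(h_i·A) = 1/(23.1×1.16) = 0.03732 K/W
R_carbon steel = L/(kA) = 0.0038/(51.7×1.16) = 6.336×10^-5 K/W
R_mineral wool = L/(kA) = 0.115/(0.0402×1.16) = 2.466 K/W
R_dense concrete = L/(kA) = 0.022/(1.25×1.16) = 0.01517 K/W
R_outer film = 1/(h_o·A) = 1/(5.99×1.16) = 0.1439 K/W
R_total = 2.663 K/W
Q = ΔT / R_total = 108 / 2.663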